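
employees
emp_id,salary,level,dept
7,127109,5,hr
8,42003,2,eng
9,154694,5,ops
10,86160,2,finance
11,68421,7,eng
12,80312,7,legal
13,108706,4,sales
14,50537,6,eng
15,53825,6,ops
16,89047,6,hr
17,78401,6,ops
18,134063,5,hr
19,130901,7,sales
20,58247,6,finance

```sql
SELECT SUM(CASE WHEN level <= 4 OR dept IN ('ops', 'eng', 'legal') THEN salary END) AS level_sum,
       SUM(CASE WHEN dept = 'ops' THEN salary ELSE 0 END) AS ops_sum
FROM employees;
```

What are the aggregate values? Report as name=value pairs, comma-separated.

[level_sum: level <= 4 OR dept IN ('ops', 'eng', 'legal')]
emp_id=7: ✗
emp_id=8: ✓ → 42003
emp_id=9: ✓ → 154694
emp_id=10: ✓ → 86160
emp_id=11: ✓ → 68421
emp_id=12: ✓ → 80312
emp_id=13: ✓ → 108706
emp_id=14: ✓ → 50537
emp_id=15: ✓ → 53825
emp_id=16: ✗
emp_id=17: ✓ → 78401
emp_id=18: ✗
emp_id=19: ✗
emp_id=20: ✗
level_sum = 42003 + 154694 + 86160 + 68421 + 80312 + 108706 + 50537 + 53825 + 78401 = 723059
—
[ops_sum: dept = 'ops']
emp_id=7: ✗
emp_id=8: ✗
emp_id=9: ✓ → 154694
emp_id=10: ✗
emp_id=11: ✗
emp_id=12: ✗
emp_id=13: ✗
emp_id=14: ✗
emp_id=15: ✓ → 53825
emp_id=16: ✗
emp_id=17: ✓ → 78401
emp_id=18: ✗
emp_id=19: ✗
emp_id=20: ✗
ops_sum = 154694 + 53825 + 78401 = 286920

level_sum=723059, ops_sum=286920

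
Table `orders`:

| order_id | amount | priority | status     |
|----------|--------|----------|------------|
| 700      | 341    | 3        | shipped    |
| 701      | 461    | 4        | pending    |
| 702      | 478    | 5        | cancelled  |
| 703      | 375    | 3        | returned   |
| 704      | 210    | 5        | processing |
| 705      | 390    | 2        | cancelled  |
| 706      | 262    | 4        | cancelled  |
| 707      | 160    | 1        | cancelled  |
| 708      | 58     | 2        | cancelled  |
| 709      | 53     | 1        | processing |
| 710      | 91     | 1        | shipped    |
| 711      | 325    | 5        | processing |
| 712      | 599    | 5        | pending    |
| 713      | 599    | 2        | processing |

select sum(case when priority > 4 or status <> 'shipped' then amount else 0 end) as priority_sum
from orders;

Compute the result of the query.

order_id=700: ✗
order_id=701: ✓ → 461
order_id=702: ✓ → 478
order_id=703: ✓ → 375
order_id=704: ✓ → 210
order_id=705: ✓ → 390
order_id=706: ✓ → 262
order_id=707: ✓ → 160
order_id=708: ✓ → 58
order_id=709: ✓ → 53
order_id=710: ✗
order_id=711: ✓ → 325
order_id=712: ✓ → 599
order_id=713: ✓ → 599
priority_sum = 461 + 478 + 375 + 210 + 390 + 262 + 160 + 58 + 53 + 325 + 599 + 599 = 3970

3970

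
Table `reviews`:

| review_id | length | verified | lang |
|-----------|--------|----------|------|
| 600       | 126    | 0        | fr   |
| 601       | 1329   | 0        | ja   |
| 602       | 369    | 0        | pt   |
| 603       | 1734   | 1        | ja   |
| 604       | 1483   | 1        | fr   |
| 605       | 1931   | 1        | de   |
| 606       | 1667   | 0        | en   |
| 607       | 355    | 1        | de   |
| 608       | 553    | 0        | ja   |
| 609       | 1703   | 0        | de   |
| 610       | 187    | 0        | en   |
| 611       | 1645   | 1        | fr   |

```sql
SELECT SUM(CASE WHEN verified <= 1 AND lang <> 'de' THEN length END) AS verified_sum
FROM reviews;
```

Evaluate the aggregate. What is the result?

9093

review_id=600: ✓ → 126
review_id=601: ✓ → 1329
review_id=602: ✓ → 369
review_id=603: ✓ → 1734
review_id=604: ✓ → 1483
review_id=605: ✗
review_id=606: ✓ → 1667
review_id=607: ✗
review_id=608: ✓ → 553
review_id=609: ✗
review_id=610: ✓ → 187
review_id=611: ✓ → 1645
verified_sum = 126 + 1329 + 369 + 1734 + 1483 + 1667 + 553 + 187 + 1645 = 9093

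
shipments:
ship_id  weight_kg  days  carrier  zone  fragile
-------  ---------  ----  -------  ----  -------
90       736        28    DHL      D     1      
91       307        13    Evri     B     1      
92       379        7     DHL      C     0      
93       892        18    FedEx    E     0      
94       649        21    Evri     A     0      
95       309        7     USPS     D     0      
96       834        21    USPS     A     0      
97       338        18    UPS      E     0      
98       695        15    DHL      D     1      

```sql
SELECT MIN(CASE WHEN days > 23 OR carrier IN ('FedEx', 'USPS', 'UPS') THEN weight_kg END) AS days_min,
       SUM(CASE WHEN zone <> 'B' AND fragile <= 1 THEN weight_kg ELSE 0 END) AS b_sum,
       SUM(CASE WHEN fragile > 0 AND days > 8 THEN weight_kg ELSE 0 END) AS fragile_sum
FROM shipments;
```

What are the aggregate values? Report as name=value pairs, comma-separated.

days_min=309, b_sum=4832, fragile_sum=1738

[days_min: days > 23 OR carrier IN ('FedEx', 'USPS', 'UPS')]
ship_id=90: ✓ → 736
ship_id=91: ✗
ship_id=92: ✗
ship_id=93: ✓ → 892
ship_id=94: ✗
ship_id=95: ✓ → 309
ship_id=96: ✓ → 834
ship_id=97: ✓ → 338
ship_id=98: ✗
days_min = MIN(736, 892, 309, 834, 338) = 309
—
[b_sum: zone <> 'B' AND fragile <= 1]
ship_id=90: ✓ → 736
ship_id=91: ✗
ship_id=92: ✓ → 379
ship_id=93: ✓ → 892
ship_id=94: ✓ → 649
ship_id=95: ✓ → 309
ship_id=96: ✓ → 834
ship_id=97: ✓ → 338
ship_id=98: ✓ → 695
b_sum = 736 + 379 + 892 + 649 + 309 + 834 + 338 + 695 = 4832
—
[fragile_sum: fragile > 0 AND days > 8]
ship_id=90: ✓ → 736
ship_id=91: ✓ → 307
ship_id=92: ✗
ship_id=93: ✗
ship_id=94: ✗
ship_id=95: ✗
ship_id=96: ✗
ship_id=97: ✗
ship_id=98: ✓ → 695
fragile_sum = 736 + 307 + 695 = 1738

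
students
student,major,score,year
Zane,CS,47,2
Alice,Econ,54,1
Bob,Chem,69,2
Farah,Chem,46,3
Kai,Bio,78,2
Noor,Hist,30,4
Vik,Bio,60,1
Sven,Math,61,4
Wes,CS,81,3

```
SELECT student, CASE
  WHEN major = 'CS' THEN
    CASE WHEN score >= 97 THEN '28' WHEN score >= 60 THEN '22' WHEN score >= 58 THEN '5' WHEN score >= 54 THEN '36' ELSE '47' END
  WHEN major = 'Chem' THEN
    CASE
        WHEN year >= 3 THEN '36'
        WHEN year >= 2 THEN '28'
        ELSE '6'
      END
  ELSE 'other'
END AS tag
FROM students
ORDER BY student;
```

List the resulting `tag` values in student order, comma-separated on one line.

other, 28, 36, other, other, other, other, 22, 47

student=Alice: major='Econ' → outer ELSE → other
student=Bob: major='Chem' → inner[year >= 2] → 28
student=Farah: major='Chem' → inner[year >= 3] → 36
student=Kai: major='Bio' → outer ELSE → other
student=Noor: major='Hist' → outer ELSE → other
student=Sven: major='Math' → outer ELSE → other
student=Vik: major='Bio' → outer ELSE → other
student=Wes: major='CS' → inner[score >= 60] → 22
student=Zane: major='CS' → inner[ELSE] → 47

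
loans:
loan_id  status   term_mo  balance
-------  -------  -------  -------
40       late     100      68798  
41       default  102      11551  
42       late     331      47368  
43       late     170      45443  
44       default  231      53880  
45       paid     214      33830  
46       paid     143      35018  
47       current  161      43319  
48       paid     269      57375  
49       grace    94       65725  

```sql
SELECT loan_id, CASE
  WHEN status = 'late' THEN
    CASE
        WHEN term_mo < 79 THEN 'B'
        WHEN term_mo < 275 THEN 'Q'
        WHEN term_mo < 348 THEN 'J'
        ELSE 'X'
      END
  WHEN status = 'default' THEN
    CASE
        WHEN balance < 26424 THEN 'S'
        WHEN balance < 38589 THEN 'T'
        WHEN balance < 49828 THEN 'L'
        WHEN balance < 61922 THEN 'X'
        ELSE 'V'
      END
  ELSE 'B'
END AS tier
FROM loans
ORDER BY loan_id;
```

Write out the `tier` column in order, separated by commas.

loan_id=40: status='late' → inner[term_mo < 275] → Q
loan_id=41: status='default' → inner[balance < 26424] → S
loan_id=42: status='late' → inner[term_mo < 348] → J
loan_id=43: status='late' → inner[term_mo < 275] → Q
loan_id=44: status='default' → inner[balance < 61922] → X
loan_id=45: status='paid' → outer ELSE → B
loan_id=46: status='paid' → outer ELSE → B
loan_id=47: status='current' → outer ELSE → B
loan_id=48: status='paid' → outer ELSE → B
loan_id=49: status='grace' → outer ELSE → B

Q, S, J, Q, X, B, B, B, B, B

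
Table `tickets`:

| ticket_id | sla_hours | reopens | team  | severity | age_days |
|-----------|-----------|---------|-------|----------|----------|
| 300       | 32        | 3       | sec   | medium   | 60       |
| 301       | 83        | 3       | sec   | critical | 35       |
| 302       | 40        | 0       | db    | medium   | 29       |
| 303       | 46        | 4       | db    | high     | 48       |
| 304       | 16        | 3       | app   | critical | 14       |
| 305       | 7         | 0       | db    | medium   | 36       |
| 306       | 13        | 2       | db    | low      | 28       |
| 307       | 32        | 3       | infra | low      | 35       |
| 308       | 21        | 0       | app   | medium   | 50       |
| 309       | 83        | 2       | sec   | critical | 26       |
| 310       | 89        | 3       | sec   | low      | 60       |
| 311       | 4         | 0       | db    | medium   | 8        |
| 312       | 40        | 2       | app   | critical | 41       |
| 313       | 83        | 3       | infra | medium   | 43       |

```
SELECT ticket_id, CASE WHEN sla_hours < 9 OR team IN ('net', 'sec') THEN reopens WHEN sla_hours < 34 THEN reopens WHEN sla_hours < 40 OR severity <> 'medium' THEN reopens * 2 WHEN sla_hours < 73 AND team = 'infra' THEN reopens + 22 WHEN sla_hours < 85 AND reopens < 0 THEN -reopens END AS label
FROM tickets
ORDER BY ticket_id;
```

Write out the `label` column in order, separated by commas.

3, 3, NULL, 8, 3, 0, 2, 3, 0, 2, 3, 0, 4, NULL

ticket_id=300: sla_hours < 9 OR team IN ('net', 'sec') → 3
ticket_id=301: sla_hours < 9 OR team IN ('net', 'sec') → 3
ticket_id=302: (no match → NULL) → NULL
ticket_id=303: sla_hours < 40 OR severity <> 'medium' → 8
ticket_id=304: sla_hours < 34 → 3
ticket_id=305: sla_hours < 9 OR team IN ('net', 'sec') → 0
ticket_id=306: sla_hours < 34 → 2
ticket_id=307: sla_hours < 34 → 3
ticket_id=308: sla_hours < 34 → 0
ticket_id=309: sla_hours < 9 OR team IN ('net', 'sec') → 2
ticket_id=310: sla_hours < 9 OR team IN ('net', 'sec') → 3
ticket_id=311: sla_hours < 9 OR team IN ('net', 'sec') → 0
ticket_id=312: sla_hours < 40 OR severity <> 'medium' → 4
ticket_id=313: (no match → NULL) → NULL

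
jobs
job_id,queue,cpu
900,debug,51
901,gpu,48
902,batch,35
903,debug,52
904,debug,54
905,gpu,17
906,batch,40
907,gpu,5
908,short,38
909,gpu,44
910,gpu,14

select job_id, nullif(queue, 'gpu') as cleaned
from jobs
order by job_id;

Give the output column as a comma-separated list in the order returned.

job_id=900: queue=debug vs gpu: differ → debug
job_id=901: queue=gpu vs gpu: equal → NULL
job_id=902: queue=batch vs gpu: differ → batch
job_id=903: queue=debug vs gpu: differ → debug
job_id=904: queue=debug vs gpu: differ → debug
job_id=905: queue=gpu vs gpu: equal → NULL
job_id=906: queue=batch vs gpu: differ → batch
job_id=907: queue=gpu vs gpu: equal → NULL
job_id=908: queue=short vs gpu: differ → short
job_id=909: queue=gpu vs gpu: equal → NULL
job_id=910: queue=gpu vs gpu: equal → NULL

debug, NULL, batch, debug, debug, NULL, batch, NULL, short, NULL, NULL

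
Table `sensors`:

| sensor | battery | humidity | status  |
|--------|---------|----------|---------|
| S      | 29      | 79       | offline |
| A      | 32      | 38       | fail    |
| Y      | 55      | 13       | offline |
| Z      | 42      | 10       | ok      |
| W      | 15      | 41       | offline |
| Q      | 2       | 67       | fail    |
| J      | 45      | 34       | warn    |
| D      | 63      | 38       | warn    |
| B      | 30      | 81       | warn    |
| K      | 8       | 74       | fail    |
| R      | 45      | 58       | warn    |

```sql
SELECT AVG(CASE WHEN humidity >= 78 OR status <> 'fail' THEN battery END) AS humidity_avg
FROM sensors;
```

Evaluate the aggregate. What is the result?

sensor=S: ✓ → 29
sensor=A: ✗
sensor=Y: ✓ → 55
sensor=Z: ✓ → 42
sensor=W: ✓ → 15
sensor=Q: ✗
sensor=J: ✓ → 45
sensor=D: ✓ → 63
sensor=B: ✓ → 30
sensor=K: ✗
sensor=R: ✓ → 45
humidity_avg = (29 + 55 + 42 + 15 + 45 + 63 + 30 + 45) / 8 = 40.5

40.5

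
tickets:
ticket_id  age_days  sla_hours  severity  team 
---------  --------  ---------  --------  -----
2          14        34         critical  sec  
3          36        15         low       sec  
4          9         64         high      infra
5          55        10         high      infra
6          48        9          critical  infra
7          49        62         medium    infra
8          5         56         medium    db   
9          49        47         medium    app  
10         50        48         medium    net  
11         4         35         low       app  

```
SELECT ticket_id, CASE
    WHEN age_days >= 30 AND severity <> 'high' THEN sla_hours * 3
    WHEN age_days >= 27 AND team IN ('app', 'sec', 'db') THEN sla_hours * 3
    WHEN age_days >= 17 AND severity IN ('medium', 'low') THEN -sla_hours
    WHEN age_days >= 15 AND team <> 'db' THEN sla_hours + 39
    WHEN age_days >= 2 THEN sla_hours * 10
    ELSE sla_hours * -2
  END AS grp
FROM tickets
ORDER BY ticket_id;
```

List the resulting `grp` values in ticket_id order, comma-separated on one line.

ticket_id=2: age_days >= 2 → 340
ticket_id=3: age_days >= 30 AND severity <> 'high' → 45
ticket_id=4: age_days >= 2 → 640
ticket_id=5: age_days >= 15 AND team <> 'db' → 49
ticket_id=6: age_days >= 30 AND severity <> 'high' → 27
ticket_id=7: age_days >= 30 AND severity <> 'high' → 186
ticket_id=8: age_days >= 2 → 560
ticket_id=9: age_days >= 30 AND severity <> 'high' → 141
ticket_id=10: age_days >= 30 AND severity <> 'high' → 144
ticket_id=11: age_days >= 2 → 350

340, 45, 640, 49, 27, 186, 560, 141, 144, 350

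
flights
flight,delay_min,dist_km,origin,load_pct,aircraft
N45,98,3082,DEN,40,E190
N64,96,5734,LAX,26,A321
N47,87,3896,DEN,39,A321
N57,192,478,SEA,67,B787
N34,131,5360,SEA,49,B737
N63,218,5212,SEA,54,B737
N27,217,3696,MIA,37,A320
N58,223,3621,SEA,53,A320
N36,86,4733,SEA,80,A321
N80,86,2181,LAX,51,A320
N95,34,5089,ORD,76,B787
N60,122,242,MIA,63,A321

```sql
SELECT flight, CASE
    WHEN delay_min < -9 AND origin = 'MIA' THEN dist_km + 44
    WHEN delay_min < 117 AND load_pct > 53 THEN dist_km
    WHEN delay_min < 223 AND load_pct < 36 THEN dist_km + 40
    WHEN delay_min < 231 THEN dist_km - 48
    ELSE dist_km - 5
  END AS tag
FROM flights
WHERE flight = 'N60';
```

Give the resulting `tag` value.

flight = N60: delay_min=122, dist_km=242, origin=MIA, load_pct=63, aircraft=A321.
delay_min < -9 AND origin = 'MIA' → false
delay_min < 117 AND load_pct > 53 → false
delay_min < 223 AND load_pct < 36 → false
delay_min < 231 → true → 194

194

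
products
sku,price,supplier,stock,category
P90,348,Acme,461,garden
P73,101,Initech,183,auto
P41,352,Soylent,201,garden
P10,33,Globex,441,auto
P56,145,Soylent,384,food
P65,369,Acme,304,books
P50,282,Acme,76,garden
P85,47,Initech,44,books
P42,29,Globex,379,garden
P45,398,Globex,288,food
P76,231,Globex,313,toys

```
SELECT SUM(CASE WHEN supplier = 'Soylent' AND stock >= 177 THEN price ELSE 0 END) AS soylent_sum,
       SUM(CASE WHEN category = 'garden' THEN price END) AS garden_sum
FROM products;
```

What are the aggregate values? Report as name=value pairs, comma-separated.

[soylent_sum: supplier = 'Soylent' AND stock >= 177]
sku=P90: ✗
sku=P73: ✗
sku=P41: ✓ → 352
sku=P10: ✗
sku=P56: ✓ → 145
sku=P65: ✗
sku=P50: ✗
sku=P85: ✗
sku=P42: ✗
sku=P45: ✗
sku=P76: ✗
soylent_sum = 352 + 145 = 497
—
[garden_sum: category = 'garden']
sku=P90: ✓ → 348
sku=P73: ✗
sku=P41: ✓ → 352
sku=P10: ✗
sku=P56: ✗
sku=P65: ✗
sku=P50: ✓ → 282
sku=P85: ✗
sku=P42: ✓ → 29
sku=P45: ✗
sku=P76: ✗
garden_sum = 348 + 352 + 282 + 29 = 1011

soylent_sum=497, garden_sum=1011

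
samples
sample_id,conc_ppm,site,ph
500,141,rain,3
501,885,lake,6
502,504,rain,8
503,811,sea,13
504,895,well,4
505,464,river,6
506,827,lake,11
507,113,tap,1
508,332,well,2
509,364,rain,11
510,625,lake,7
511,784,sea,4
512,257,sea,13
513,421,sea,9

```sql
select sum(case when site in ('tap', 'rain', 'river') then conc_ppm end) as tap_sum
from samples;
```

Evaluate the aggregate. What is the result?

sample_id=500: ✓ → 141
sample_id=501: ✗
sample_id=502: ✓ → 504
sample_id=503: ✗
sample_id=504: ✗
sample_id=505: ✓ → 464
sample_id=506: ✗
sample_id=507: ✓ → 113
sample_id=508: ✗
sample_id=509: ✓ → 364
sample_id=510: ✗
sample_id=511: ✗
sample_id=512: ✗
sample_id=513: ✗
tap_sum = 141 + 504 + 464 + 113 + 364 = 1586

1586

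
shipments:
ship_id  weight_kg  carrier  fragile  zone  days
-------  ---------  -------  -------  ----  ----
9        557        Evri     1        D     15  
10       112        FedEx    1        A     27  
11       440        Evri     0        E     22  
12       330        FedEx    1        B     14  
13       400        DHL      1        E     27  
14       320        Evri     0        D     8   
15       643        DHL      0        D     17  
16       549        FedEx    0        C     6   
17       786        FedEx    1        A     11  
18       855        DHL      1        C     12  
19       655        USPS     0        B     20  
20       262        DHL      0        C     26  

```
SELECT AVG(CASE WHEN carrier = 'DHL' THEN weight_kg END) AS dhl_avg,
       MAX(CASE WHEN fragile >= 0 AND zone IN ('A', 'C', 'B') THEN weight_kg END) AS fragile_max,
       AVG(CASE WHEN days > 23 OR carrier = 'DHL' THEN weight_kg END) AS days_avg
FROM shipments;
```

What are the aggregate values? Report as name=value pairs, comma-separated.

dhl_avg=540, fragile_max=855, days_avg=454.4

[dhl_avg: carrier = 'DHL']
ship_id=9: ✗
ship_id=10: ✗
ship_id=11: ✗
ship_id=12: ✗
ship_id=13: ✓ → 400
ship_id=14: ✗
ship_id=15: ✓ → 643
ship_id=16: ✗
ship_id=17: ✗
ship_id=18: ✓ → 855
ship_id=19: ✗
ship_id=20: ✓ → 262
dhl_avg = (400 + 643 + 855 + 262) / 4 = 540
—
[fragile_max: fragile >= 0 AND zone IN ('A', 'C', 'B')]
ship_id=9: ✗
ship_id=10: ✓ → 112
ship_id=11: ✗
ship_id=12: ✓ → 330
ship_id=13: ✗
ship_id=14: ✗
ship_id=15: ✗
ship_id=16: ✓ → 549
ship_id=17: ✓ → 786
ship_id=18: ✓ → 855
ship_id=19: ✓ → 655
ship_id=20: ✓ → 262
fragile_max = MAX(112, 330, 549, 786, 855, 655, 262) = 855
—
[days_avg: days > 23 OR carrier = 'DHL']
ship_id=9: ✗
ship_id=10: ✓ → 112
ship_id=11: ✗
ship_id=12: ✗
ship_id=13: ✓ → 400
ship_id=14: ✗
ship_id=15: ✓ → 643
ship_id=16: ✗
ship_id=17: ✗
ship_id=18: ✓ → 855
ship_id=19: ✗
ship_id=20: ✓ → 262
days_avg = (112 + 400 + 643 + 855 + 262) / 5 = 454.4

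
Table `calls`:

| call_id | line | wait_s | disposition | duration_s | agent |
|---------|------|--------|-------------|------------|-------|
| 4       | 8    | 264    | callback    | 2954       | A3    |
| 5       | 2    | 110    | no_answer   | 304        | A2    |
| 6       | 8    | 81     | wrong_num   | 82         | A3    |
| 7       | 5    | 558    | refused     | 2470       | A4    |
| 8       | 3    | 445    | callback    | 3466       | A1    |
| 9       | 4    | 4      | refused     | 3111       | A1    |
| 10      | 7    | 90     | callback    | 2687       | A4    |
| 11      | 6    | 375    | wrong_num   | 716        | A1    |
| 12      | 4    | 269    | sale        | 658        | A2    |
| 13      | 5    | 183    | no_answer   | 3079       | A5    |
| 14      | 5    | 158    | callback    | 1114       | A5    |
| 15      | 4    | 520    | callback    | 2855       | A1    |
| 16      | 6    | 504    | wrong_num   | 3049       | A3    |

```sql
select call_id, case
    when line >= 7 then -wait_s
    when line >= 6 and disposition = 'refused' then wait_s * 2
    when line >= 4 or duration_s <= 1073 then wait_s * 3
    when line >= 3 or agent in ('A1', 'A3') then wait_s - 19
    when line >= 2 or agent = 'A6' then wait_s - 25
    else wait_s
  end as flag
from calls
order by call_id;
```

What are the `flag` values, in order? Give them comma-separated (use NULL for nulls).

-264, 330, -81, 1674, 426, 12, -90, 1125, 807, 549, 474, 1560, 1512

call_id=4: line >= 7 → -264
call_id=5: line >= 4 or duration_s <= 1073 → 330
call_id=6: line >= 7 → -81
call_id=7: line >= 4 or duration_s <= 1073 → 1674
call_id=8: line >= 3 or agent in ('A1', 'A3') → 426
call_id=9: line >= 4 or duration_s <= 1073 → 12
call_id=10: line >= 7 → -90
call_id=11: line >= 4 or duration_s <= 1073 → 1125
call_id=12: line >= 4 or duration_s <= 1073 → 807
call_id=13: line >= 4 or duration_s <= 1073 → 549
call_id=14: line >= 4 or duration_s <= 1073 → 474
call_id=15: line >= 4 or duration_s <= 1073 → 1560
call_id=16: line >= 4 or duration_s <= 1073 → 1512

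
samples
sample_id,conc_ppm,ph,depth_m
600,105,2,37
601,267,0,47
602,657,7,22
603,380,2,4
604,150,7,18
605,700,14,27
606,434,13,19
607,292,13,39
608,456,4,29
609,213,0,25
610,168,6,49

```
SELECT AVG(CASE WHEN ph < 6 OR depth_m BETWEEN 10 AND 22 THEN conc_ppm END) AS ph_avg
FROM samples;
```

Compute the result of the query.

332.75

sample_id=600: ✓ → 105
sample_id=601: ✓ → 267
sample_id=602: ✓ → 657
sample_id=603: ✓ → 380
sample_id=604: ✓ → 150
sample_id=605: ✗
sample_id=606: ✓ → 434
sample_id=607: ✗
sample_id=608: ✓ → 456
sample_id=609: ✓ → 213
sample_id=610: ✗
ph_avg = (105 + 267 + 657 + 380 + 150 + 434 + 456 + 213) / 8 = 332.75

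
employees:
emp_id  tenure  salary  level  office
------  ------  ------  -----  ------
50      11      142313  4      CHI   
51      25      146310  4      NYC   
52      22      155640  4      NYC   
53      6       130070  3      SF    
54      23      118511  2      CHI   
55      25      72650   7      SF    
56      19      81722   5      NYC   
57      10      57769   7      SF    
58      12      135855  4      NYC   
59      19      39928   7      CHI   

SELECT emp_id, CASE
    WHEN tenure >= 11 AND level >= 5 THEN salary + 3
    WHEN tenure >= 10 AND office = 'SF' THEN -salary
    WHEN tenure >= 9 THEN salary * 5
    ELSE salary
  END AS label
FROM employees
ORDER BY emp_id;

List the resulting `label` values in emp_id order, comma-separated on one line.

711565, 731550, 778200, 130070, 592555, 72653, 81725, -57769, 679275, 39931

emp_id=50: tenure >= 9 → 711565
emp_id=51: tenure >= 9 → 731550
emp_id=52: tenure >= 9 → 778200
emp_id=53: ELSE → 130070
emp_id=54: tenure >= 9 → 592555
emp_id=55: tenure >= 11 AND level >= 5 → 72653
emp_id=56: tenure >= 11 AND level >= 5 → 81725
emp_id=57: tenure >= 10 AND office = 'SF' → -57769
emp_id=58: tenure >= 9 → 679275
emp_id=59: tenure >= 11 AND level >= 5 → 39931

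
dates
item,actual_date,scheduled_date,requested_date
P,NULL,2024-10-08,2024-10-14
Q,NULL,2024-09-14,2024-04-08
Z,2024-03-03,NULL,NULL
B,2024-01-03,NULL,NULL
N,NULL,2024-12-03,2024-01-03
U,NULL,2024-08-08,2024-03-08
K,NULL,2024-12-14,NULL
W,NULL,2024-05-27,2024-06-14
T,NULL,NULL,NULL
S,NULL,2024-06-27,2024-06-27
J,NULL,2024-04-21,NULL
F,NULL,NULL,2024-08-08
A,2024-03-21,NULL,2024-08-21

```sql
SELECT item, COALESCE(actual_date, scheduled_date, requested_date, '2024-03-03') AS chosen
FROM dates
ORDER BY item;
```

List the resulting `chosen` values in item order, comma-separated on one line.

2024-03-21, 2024-01-03, 2024-08-08, 2024-04-21, 2024-12-14, 2024-12-03, 2024-10-08, 2024-09-14, 2024-06-27, 2024-03-03, 2024-08-08, 2024-05-27, 2024-03-03

item=A: actual_date=2024-03-21 → 2024-03-21
item=B: actual_date=2024-01-03 → 2024-01-03
item=F: actual_date=NULL, scheduled_date=NULL, requested_date=2024-08-08 → 2024-08-08
item=J: actual_date=NULL, scheduled_date=2024-04-21 → 2024-04-21
item=K: actual_date=NULL, scheduled_date=2024-12-14 → 2024-12-14
item=N: actual_date=NULL, scheduled_date=2024-12-03 → 2024-12-03
item=P: actual_date=NULL, scheduled_date=2024-10-08 → 2024-10-08
item=Q: actual_date=NULL, scheduled_date=2024-09-14 → 2024-09-14
item=S: actual_date=NULL, scheduled_date=2024-06-27 → 2024-06-27
item=T: actual_date=NULL, scheduled_date=NULL, requested_date=NULL, → literal 2024-03-03 → 2024-03-03
item=U: actual_date=NULL, scheduled_date=2024-08-08 → 2024-08-08
item=W: actual_date=NULL, scheduled_date=2024-05-27 → 2024-05-27
item=Z: actual_date=2024-03-03 → 2024-03-03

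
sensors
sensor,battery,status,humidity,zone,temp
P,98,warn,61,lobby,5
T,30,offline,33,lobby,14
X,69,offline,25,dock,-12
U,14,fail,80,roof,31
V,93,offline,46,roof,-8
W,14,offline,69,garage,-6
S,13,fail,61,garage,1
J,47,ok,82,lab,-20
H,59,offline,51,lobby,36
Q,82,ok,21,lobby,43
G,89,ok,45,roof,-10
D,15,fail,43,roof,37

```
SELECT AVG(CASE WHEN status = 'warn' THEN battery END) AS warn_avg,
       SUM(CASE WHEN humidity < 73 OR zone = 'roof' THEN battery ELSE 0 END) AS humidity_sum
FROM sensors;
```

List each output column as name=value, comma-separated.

[warn_avg: status = 'warn']
sensor=P: ✓ → 98
sensor=T: ✗
sensor=X: ✗
sensor=U: ✗
sensor=V: ✗
sensor=W: ✗
sensor=S: ✗
sensor=J: ✗
sensor=H: ✗
sensor=Q: ✗
sensor=G: ✗
sensor=D: ✗
warn_avg = 98
—
[humidity_sum: humidity < 73 OR zone = 'roof']
sensor=P: ✓ → 98
sensor=T: ✓ → 30
sensor=X: ✓ → 69
sensor=U: ✓ → 14
sensor=V: ✓ → 93
sensor=W: ✓ → 14
sensor=S: ✓ → 13
sensor=J: ✗
sensor=H: ✓ → 59
sensor=Q: ✓ → 82
sensor=G: ✓ → 89
sensor=D: ✓ → 15
humidity_sum = 98 + 30 + 69 + 14 + 93 + 14 + 13 + 59 + 82 + 89 + 15 = 576

warn_avg=98, humidity_sum=576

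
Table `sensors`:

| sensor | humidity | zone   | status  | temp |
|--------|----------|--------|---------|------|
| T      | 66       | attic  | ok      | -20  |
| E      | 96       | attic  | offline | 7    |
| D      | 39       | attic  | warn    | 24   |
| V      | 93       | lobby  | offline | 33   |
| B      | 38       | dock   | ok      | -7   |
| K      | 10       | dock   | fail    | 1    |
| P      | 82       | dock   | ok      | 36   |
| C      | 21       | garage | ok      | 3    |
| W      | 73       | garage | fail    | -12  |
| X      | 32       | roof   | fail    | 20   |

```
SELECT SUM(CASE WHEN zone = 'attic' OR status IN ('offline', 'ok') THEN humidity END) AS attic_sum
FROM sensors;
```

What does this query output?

sensor=T: ✓ → 66
sensor=E: ✓ → 96
sensor=D: ✓ → 39
sensor=V: ✓ → 93
sensor=B: ✓ → 38
sensor=K: ✗
sensor=P: ✓ → 82
sensor=C: ✓ → 21
sensor=W: ✗
sensor=X: ✗
attic_sum = 66 + 96 + 39 + 93 + 38 + 82 + 21 = 435

435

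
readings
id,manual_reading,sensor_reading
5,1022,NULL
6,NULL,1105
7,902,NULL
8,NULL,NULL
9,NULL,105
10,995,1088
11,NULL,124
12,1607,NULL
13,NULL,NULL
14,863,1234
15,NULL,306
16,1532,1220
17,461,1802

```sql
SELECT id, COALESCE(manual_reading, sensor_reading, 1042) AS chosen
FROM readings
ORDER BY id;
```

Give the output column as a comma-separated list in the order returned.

1022, 1105, 902, 1042, 105, 995, 124, 1607, 1042, 863, 306, 1532, 461

id=5: manual_reading=1022 → 1022
id=6: manual_reading=NULL, sensor_reading=1105 → 1105
id=7: manual_reading=902 → 902
id=8: manual_reading=NULL, sensor_reading=NULL, → literal 1042 → 1042
id=9: manual_reading=NULL, sensor_reading=105 → 105
id=10: manual_reading=995 → 995
id=11: manual_reading=NULL, sensor_reading=124 → 124
id=12: manual_reading=1607 → 1607
id=13: manual_reading=NULL, sensor_reading=NULL, → literal 1042 → 1042
id=14: manual_reading=863 → 863
id=15: manual_reading=NULL, sensor_reading=306 → 306
id=16: manual_reading=1532 → 1532
id=17: manual_reading=461 → 461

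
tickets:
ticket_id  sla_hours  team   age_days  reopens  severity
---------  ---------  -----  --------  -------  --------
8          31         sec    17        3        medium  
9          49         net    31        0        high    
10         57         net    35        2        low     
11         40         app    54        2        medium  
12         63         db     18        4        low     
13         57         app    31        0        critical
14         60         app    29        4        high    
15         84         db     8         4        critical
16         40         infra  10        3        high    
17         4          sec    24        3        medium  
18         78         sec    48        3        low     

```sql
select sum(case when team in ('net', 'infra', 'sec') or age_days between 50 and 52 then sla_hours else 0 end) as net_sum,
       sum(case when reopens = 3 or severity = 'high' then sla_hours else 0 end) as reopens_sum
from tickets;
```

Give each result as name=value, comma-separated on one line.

net_sum=259, reopens_sum=262

[net_sum: team in ('net', 'infra', 'sec') or age_days between 50 and 52]
ticket_id=8: ✓ → 31
ticket_id=9: ✓ → 49
ticket_id=10: ✓ → 57
ticket_id=11: ✗
ticket_id=12: ✗
ticket_id=13: ✗
ticket_id=14: ✗
ticket_id=15: ✗
ticket_id=16: ✓ → 40
ticket_id=17: ✓ → 4
ticket_id=18: ✓ → 78
net_sum = 31 + 49 + 57 + 40 + 4 + 78 = 259
—
[reopens_sum: reopens = 3 or severity = 'high']
ticket_id=8: ✓ → 31
ticket_id=9: ✓ → 49
ticket_id=10: ✗
ticket_id=11: ✗
ticket_id=12: ✗
ticket_id=13: ✗
ticket_id=14: ✓ → 60
ticket_id=15: ✗
ticket_id=16: ✓ → 40
ticket_id=17: ✓ → 4
ticket_id=18: ✓ → 78
reopens_sum = 31 + 49 + 60 + 40 + 4 + 78 = 262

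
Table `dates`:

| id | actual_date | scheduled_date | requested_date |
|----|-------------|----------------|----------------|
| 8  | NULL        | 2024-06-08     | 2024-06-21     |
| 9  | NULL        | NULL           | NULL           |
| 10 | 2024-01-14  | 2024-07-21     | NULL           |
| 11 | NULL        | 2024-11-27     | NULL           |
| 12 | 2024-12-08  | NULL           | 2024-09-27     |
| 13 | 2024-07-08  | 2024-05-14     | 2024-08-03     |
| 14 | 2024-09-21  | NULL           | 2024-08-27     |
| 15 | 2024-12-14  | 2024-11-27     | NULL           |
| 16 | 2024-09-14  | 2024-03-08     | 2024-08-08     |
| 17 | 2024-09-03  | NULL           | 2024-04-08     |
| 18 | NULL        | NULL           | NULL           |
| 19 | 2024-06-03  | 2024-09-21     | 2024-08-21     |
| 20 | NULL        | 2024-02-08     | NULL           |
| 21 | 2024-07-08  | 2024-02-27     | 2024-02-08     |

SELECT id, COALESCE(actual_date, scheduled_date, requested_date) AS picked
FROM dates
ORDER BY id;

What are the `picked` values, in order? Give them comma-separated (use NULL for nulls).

id=8: actual_date=NULL, scheduled_date=2024-06-08 → 2024-06-08
id=9: actual_date=NULL, scheduled_date=NULL, requested_date=NULL (all NULL) → NULL
id=10: actual_date=2024-01-14 → 2024-01-14
id=11: actual_date=NULL, scheduled_date=2024-11-27 → 2024-11-27
id=12: actual_date=2024-12-08 → 2024-12-08
id=13: actual_date=2024-07-08 → 2024-07-08
id=14: actual_date=2024-09-21 → 2024-09-21
id=15: actual_date=2024-12-14 → 2024-12-14
id=16: actual_date=2024-09-14 → 2024-09-14
id=17: actual_date=2024-09-03 → 2024-09-03
id=18: actual_date=NULL, scheduled_date=NULL, requested_date=NULL (all NULL) → NULL
id=19: actual_date=2024-06-03 → 2024-06-03
id=20: actual_date=NULL, scheduled_date=2024-02-08 → 2024-02-08
id=21: actual_date=2024-07-08 → 2024-07-08

2024-06-08, NULL, 2024-01-14, 2024-11-27, 2024-12-08, 2024-07-08, 2024-09-21, 2024-12-14, 2024-09-14, 2024-09-03, NULL, 2024-06-03, 2024-02-08, 2024-07-08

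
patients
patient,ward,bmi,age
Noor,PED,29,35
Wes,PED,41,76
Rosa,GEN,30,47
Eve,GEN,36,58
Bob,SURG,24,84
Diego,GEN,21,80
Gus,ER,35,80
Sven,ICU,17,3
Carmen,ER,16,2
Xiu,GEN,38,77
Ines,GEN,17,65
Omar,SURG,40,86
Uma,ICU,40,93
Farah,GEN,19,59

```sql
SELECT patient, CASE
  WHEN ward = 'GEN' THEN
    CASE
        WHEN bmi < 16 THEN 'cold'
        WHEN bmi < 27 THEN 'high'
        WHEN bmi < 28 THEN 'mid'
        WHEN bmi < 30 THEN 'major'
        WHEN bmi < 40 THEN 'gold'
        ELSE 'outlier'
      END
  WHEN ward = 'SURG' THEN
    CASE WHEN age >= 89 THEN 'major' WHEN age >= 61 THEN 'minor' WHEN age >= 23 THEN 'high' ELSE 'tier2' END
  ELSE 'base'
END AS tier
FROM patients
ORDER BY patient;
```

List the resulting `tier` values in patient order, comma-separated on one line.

patient=Bob: ward='SURG' → inner[age >= 61] → minor
patient=Carmen: ward='ER' → outer ELSE → base
patient=Diego: ward='GEN' → inner[bmi < 27] → high
patient=Eve: ward='GEN' → inner[bmi < 40] → gold
patient=Farah: ward='GEN' → inner[bmi < 27] → high
patient=Gus: ward='ER' → outer ELSE → base
patient=Ines: ward='GEN' → inner[bmi < 27] → high
patient=Noor: ward='PED' → outer ELSE → base
patient=Omar: ward='SURG' → inner[age >= 61] → minor
patient=Rosa: ward='GEN' → inner[bmi < 40] → gold
patient=Sven: ward='ICU' → outer ELSE → base
patient=Uma: ward='ICU' → outer ELSE → base
patient=Wes: ward='PED' → outer ELSE → base
patient=Xiu: ward='GEN' → inner[bmi < 40] → gold

minor, base, high, gold, high, base, high, base, minor, gold, base, base, base, gold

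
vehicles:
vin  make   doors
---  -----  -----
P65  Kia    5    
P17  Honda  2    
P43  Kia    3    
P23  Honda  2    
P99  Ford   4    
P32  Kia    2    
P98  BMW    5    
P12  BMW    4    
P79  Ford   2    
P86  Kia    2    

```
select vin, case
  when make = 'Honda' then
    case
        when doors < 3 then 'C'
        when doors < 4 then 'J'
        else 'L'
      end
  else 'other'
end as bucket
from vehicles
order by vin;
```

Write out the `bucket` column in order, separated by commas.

other, C, C, other, other, other, other, other, other, other

vin=P12: make='BMW' → outer ELSE → other
vin=P17: make='Honda' → inner[doors < 3] → C
vin=P23: make='Honda' → inner[doors < 3] → C
vin=P32: make='Kia' → outer ELSE → other
vin=P43: make='Kia' → outer ELSE → other
vin=P65: make='Kia' → outer ELSE → other
vin=P79: make='Ford' → outer ELSE → other
vin=P86: make='Kia' → outer ELSE → other
vin=P98: make='BMW' → outer ELSE → other
vin=P99: make='Ford' → outer ELSE → other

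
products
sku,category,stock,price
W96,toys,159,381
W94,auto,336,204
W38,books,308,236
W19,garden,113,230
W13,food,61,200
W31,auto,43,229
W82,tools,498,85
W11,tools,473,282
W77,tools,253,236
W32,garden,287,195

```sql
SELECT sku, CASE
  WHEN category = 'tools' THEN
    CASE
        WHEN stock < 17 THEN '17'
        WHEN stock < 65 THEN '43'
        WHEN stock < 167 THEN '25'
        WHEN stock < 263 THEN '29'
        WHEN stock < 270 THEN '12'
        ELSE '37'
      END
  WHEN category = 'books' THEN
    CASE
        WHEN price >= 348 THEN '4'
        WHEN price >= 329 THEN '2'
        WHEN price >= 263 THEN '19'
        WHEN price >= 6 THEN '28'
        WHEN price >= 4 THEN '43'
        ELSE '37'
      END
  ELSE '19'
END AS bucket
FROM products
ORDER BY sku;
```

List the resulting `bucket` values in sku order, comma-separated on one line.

37, 19, 19, 19, 19, 28, 29, 37, 19, 19

sku=W11: category='tools' → inner[ELSE] → 37
sku=W13: category='food' → outer ELSE → 19
sku=W19: category='garden' → outer ELSE → 19
sku=W31: category='auto' → outer ELSE → 19
sku=W32: category='garden' → outer ELSE → 19
sku=W38: category='books' → inner[price >= 6] → 28
sku=W77: category='tools' → inner[stock < 263] → 29
sku=W82: category='tools' → inner[ELSE] → 37
sku=W94: category='auto' → outer ELSE → 19
sku=W96: category='toys' → outer ELSE → 19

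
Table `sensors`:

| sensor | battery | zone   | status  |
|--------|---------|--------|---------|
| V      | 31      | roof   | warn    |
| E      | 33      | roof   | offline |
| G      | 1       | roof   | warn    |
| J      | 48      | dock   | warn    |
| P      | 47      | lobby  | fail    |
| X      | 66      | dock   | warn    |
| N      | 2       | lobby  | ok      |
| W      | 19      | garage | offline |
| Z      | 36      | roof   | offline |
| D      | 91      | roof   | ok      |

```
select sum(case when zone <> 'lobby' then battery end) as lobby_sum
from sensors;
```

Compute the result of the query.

325

sensor=V: ✓ → 31
sensor=E: ✓ → 33
sensor=G: ✓ → 1
sensor=J: ✓ → 48
sensor=P: ✗
sensor=X: ✓ → 66
sensor=N: ✗
sensor=W: ✓ → 19
sensor=Z: ✓ → 36
sensor=D: ✓ → 91
lobby_sum = 31 + 33 + 1 + 48 + 66 + 19 + 36 + 91 = 325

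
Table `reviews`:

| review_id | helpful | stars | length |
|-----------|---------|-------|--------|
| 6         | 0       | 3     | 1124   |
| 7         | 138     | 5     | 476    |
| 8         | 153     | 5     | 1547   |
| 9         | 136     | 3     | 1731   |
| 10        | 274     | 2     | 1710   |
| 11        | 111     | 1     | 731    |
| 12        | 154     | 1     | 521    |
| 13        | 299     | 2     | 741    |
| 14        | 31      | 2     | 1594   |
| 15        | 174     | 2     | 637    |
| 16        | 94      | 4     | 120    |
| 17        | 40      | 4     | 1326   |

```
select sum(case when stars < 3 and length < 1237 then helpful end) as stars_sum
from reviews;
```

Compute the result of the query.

738

review_id=6: ✗
review_id=7: ✗
review_id=8: ✗
review_id=9: ✗
review_id=10: ✗
review_id=11: ✓ → 111
review_id=12: ✓ → 154
review_id=13: ✓ → 299
review_id=14: ✗
review_id=15: ✓ → 174
review_id=16: ✗
review_id=17: ✗
stars_sum = 111 + 154 + 299 + 174 = 738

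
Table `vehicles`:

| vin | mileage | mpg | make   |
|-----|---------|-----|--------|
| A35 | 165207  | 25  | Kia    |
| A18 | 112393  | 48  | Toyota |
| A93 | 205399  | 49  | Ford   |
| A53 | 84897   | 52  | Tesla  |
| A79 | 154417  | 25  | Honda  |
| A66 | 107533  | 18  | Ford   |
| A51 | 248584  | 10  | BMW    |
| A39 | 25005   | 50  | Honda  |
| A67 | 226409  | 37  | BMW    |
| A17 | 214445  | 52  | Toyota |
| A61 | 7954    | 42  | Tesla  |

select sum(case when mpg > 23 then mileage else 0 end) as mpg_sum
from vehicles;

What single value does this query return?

1196126

vin=A35: ✓ → 165207
vin=A18: ✓ → 112393
vin=A93: ✓ → 205399
vin=A53: ✓ → 84897
vin=A79: ✓ → 154417
vin=A66: ✗
vin=A51: ✗
vin=A39: ✓ → 25005
vin=A67: ✓ → 226409
vin=A17: ✓ → 214445
vin=A61: ✓ → 7954
mpg_sum = 165207 + 112393 + 205399 + 84897 + 154417 + 25005 + 226409 + 214445 + 7954 = 1196126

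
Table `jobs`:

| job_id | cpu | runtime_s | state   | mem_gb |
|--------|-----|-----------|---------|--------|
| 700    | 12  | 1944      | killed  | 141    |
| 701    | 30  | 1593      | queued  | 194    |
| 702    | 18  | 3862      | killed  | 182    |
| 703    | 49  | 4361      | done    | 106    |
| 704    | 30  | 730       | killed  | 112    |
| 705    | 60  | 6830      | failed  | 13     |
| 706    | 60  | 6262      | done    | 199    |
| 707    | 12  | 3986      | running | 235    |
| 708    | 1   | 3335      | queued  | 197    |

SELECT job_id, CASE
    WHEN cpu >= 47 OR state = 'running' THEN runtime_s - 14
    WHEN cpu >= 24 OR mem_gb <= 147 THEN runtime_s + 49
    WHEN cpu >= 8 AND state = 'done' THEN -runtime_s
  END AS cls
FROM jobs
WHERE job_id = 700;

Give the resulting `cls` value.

job_id = 700: cpu=12, runtime_s=1944, state=killed, mem_gb=141.
cpu >= 47 OR state = 'running' → false
cpu >= 24 OR mem_gb <= 147 → true → 1993

1993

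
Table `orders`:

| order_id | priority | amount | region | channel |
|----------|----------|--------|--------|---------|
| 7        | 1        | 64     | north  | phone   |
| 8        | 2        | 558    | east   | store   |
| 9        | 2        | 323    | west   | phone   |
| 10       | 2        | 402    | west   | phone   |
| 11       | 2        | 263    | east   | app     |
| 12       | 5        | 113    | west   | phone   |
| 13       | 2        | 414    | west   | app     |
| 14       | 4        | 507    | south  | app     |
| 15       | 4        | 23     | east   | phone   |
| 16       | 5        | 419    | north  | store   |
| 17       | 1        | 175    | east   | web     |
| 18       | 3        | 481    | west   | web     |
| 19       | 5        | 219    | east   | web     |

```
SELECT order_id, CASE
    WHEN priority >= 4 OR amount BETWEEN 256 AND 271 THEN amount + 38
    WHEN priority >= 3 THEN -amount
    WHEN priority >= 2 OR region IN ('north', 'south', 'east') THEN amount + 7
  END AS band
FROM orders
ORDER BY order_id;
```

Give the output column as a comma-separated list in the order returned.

order_id=7: priority >= 2 OR region IN ('north', 'south', 'east') → 71
order_id=8: priority >= 2 OR region IN ('north', 'south', 'east') → 565
order_id=9: priority >= 2 OR region IN ('north', 'south', 'east') → 330
order_id=10: priority >= 2 OR region IN ('north', 'south', 'east') → 409
order_id=11: priority >= 4 OR amount BETWEEN 256 AND 271 → 301
order_id=12: priority >= 4 OR amount BETWEEN 256 AND 271 → 151
order_id=13: priority >= 2 OR region IN ('north', 'south', 'east') → 421
order_id=14: priority >= 4 OR amount BETWEEN 256 AND 271 → 545
order_id=15: priority >= 4 OR amount BETWEEN 256 AND 271 → 61
order_id=16: priority >= 4 OR amount BETWEEN 256 AND 271 → 457
order_id=17: priority >= 2 OR region IN ('north', 'south', 'east') → 182
order_id=18: priority >= 3 → -481
order_id=19: priority >= 4 OR amount BETWEEN 256 AND 271 → 257

71, 565, 330, 409, 301, 151, 421, 545, 61, 457, 182, -481, 257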